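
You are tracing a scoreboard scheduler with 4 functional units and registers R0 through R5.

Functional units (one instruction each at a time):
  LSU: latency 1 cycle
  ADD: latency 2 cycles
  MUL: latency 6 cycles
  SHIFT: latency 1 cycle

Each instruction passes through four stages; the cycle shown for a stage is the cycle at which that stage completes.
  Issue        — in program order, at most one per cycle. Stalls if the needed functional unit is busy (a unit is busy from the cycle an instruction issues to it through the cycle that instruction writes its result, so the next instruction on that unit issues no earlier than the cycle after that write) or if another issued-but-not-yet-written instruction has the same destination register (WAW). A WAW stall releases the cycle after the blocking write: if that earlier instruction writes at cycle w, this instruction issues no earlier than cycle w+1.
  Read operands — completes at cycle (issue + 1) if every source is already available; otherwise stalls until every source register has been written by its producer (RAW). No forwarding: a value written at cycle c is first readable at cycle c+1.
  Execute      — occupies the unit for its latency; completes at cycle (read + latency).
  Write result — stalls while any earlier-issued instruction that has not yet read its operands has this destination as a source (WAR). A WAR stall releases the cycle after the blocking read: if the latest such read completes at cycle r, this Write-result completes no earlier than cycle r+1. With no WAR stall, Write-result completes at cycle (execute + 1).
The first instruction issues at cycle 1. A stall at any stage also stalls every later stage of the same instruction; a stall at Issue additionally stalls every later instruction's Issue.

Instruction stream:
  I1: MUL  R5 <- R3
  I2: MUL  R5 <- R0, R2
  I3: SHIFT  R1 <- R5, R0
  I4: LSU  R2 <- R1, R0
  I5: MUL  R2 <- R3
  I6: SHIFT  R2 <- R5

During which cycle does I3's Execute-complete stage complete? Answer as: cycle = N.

cycle = 20

[I1] 1/2/8/9
[I2] 10/11/17/18  (struct: MUL busy until I1 writes@9)
[I3] 11/19/20/21  (RAW R5: wait I2 write@18)
[I4] 12/22/23/24  (RAW R1: wait I3 write@21)
[I5] 25/26/32/33  (WAW R2: wait I4 write@24)
[I6] 34/35/36/37  (WAW R2: wait I5 write@33)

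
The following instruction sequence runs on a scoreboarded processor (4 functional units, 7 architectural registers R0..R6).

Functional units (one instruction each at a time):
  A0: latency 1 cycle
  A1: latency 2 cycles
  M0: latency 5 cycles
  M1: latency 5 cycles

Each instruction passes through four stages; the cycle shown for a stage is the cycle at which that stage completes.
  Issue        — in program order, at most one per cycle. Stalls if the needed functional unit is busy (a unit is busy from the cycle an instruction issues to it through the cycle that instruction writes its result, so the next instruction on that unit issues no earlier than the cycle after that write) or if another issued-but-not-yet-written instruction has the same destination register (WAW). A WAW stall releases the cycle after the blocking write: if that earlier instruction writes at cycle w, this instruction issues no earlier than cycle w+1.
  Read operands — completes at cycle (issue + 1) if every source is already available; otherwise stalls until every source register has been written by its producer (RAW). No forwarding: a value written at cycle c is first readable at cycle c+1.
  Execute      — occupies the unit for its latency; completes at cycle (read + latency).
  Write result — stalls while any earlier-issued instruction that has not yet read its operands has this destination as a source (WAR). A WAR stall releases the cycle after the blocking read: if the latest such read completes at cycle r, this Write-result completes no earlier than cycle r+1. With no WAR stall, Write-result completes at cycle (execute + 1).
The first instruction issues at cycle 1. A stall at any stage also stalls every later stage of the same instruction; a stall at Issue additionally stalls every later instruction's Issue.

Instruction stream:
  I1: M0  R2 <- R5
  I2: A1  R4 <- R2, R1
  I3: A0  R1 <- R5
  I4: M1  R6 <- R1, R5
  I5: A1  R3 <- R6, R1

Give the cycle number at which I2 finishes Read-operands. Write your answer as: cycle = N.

cycle = 9

I1: IS=1 RO=2 EX=7 WR=8
I2: IS=2 RO=9 EX=11 WR=12  [RAW R2: wait I1 write@8]
I3: IS=3 RO=4 EX=5 WR=10  [WAR R1: wait I2 read@9]
I4: IS=4 RO=11 EX=16 WR=17  [RAW R1: wait I3 write@10]
I5: IS=13 RO=18 EX=20 WR=21  [struct: A1 busy until I2 writes@12; RAW R6: wait I4 write@17]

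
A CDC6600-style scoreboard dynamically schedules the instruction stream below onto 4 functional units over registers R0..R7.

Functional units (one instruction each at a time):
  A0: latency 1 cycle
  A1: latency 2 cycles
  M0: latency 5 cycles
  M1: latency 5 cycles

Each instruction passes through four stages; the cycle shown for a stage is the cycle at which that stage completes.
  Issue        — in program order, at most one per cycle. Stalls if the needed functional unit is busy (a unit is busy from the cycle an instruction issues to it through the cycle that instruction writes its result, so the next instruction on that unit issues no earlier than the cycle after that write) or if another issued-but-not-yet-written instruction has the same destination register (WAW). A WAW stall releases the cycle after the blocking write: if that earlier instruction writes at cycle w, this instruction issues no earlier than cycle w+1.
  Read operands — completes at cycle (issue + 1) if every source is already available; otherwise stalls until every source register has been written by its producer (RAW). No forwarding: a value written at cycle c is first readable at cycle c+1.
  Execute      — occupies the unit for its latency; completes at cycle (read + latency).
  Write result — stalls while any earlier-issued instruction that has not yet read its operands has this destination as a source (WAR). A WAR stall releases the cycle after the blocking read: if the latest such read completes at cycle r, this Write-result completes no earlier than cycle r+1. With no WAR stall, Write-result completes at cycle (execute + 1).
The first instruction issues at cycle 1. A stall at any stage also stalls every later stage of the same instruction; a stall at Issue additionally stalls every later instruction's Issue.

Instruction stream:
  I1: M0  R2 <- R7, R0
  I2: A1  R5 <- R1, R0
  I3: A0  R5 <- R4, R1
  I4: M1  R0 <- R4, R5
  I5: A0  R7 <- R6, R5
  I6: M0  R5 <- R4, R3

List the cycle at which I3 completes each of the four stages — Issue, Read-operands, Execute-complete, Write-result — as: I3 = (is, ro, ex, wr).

I3 = (7, 8, 9, 10)

[1] I1 issues→M0
[2] I1 reads · I2 issues→A1
[3] I2 reads
[5] I2 exec-done
[6] I2 writes R5
[7] I1 exec-done · I3 issues→A0
[8] I1 writes R2 · I3 reads · I4 issues→M1
[9] I3 exec-done
[10] I3 writes R5
[11] I4 reads · I5 issues→A0
[12] I5 reads · I6 issues→M0
[13] I5 exec-done · I6 reads
[14] I5 writes R7
[16] I4 exec-done
[17] I4 writes R0
[18] I6 exec-done
[19] I6 writes R5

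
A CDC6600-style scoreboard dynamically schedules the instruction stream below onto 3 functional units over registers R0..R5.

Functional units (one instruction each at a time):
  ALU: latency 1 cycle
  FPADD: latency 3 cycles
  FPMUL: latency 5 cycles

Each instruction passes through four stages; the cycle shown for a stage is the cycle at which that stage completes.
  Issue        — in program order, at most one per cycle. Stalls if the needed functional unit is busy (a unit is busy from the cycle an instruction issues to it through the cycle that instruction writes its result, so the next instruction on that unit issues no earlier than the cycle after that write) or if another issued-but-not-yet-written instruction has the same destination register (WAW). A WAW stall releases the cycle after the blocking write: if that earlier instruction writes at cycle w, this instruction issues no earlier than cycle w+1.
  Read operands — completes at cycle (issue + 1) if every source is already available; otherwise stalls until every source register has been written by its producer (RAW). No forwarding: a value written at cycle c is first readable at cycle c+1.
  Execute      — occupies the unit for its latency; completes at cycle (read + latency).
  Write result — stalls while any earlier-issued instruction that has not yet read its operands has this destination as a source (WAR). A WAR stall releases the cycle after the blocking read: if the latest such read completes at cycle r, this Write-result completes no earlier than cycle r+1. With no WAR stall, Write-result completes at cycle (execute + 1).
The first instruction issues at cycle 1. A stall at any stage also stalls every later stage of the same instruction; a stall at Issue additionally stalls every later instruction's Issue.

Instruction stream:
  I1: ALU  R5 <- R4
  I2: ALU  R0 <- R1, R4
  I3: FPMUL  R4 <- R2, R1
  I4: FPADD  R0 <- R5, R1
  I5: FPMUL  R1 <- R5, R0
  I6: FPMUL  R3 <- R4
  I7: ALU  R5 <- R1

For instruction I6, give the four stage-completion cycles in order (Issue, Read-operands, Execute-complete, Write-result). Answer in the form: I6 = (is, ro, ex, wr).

I6 = (22, 23, 28, 29)

t=1  I1→ALU
t=2  I1 RO
t=3  I1 EX
t=4  I1 WR R5
t=5  I2→ALU
t=6  I2 RO · I3→FPMUL
t=7  I2 EX · I3 RO
t=8  I2 WR R0
t=9  I4→FPADD
t=10  I4 RO
t=12  I3 EX
t=13  I3 WR R4 · I4 EX
t=14  I4 WR R0 · I5→FPMUL
t=15  I5 RO
t=20  I5 EX
t=21  I5 WR R1
t=22  I6→FPMUL
t=23  I6 RO · I7→ALU
t=24  I7 RO
t=25  I7 EX
t=26  I7 WR R5
t=28  I6 EX
t=29  I6 WR R3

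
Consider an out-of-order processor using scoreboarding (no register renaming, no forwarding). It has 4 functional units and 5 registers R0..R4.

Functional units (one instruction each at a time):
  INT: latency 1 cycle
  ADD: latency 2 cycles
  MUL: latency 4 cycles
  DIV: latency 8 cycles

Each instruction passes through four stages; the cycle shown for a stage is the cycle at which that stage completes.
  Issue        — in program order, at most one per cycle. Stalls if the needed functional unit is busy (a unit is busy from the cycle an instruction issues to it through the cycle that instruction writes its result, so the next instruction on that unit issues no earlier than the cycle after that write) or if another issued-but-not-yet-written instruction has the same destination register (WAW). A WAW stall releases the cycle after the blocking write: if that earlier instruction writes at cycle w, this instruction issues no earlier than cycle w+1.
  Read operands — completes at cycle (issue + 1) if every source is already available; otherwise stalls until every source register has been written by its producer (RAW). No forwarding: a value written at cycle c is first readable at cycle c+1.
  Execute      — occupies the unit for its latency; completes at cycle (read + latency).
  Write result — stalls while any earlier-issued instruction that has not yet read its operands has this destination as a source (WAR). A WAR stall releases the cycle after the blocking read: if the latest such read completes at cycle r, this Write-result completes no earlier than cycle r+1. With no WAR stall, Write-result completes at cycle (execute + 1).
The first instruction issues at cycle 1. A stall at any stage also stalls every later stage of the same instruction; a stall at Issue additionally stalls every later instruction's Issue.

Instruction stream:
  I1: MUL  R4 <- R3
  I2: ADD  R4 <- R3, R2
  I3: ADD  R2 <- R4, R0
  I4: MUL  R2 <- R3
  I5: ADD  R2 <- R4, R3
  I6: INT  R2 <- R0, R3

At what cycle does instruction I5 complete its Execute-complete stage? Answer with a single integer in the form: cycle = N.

  I1 | 1 | 2 | 6 | 7
  I2 | 8 | 9 | 11 | 12   WAW R4: wait I1 write@7
  I3 | 13 | 14 | 16 | 17   struct: ADD busy until I2 writes@12
  I4 | 18 | 19 | 23 | 24   WAW R2: wait I3 write@17
  I5 | 25 | 26 | 28 | 29   WAW R2: wait I4 write@24
  I6 | 30 | 31 | 32 | 33   WAW R2: wait I5 write@29

cycle = 28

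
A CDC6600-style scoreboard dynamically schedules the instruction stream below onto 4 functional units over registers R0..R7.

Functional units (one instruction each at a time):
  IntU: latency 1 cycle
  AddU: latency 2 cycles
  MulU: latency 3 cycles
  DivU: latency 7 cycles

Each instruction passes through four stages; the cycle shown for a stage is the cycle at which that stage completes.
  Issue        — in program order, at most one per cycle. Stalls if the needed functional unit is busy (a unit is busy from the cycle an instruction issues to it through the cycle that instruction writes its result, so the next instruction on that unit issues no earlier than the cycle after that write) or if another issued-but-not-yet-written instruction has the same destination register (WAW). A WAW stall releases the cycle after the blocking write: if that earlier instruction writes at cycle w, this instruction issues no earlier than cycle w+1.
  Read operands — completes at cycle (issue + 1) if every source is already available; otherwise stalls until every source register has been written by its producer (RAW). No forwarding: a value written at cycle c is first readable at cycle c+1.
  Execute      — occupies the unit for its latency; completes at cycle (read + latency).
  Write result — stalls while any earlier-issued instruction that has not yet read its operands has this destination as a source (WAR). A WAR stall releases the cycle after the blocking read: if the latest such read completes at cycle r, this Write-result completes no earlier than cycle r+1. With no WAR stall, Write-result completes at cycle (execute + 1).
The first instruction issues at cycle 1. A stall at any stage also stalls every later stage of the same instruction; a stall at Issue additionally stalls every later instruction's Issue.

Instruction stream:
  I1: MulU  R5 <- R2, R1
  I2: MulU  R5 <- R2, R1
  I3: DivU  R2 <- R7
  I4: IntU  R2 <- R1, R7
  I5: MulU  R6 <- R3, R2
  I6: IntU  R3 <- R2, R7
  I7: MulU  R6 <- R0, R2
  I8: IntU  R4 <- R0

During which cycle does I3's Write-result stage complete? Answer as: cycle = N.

cycle = 17

1) issue 1, read 2, done 5, write 6
2) issue 7, read 8, done 11, write 12  <struct: MulU busy until I1 writes@6>
3) issue 8, read 9, done 16, write 17
4) issue 18, read 19, done 20, write 21  <WAW R2: wait I3 write@17>
5) issue 19, read 22, done 25, write 26  <RAW R2: wait I4 write@21>
6) issue 22, read 23, done 24, write 25  <struct: IntU busy until I4 writes@21>
7) issue 27, read 28, done 31, write 32  <struct: MulU busy until I5 writes@26>
8) issue 28, read 29, done 30, write 31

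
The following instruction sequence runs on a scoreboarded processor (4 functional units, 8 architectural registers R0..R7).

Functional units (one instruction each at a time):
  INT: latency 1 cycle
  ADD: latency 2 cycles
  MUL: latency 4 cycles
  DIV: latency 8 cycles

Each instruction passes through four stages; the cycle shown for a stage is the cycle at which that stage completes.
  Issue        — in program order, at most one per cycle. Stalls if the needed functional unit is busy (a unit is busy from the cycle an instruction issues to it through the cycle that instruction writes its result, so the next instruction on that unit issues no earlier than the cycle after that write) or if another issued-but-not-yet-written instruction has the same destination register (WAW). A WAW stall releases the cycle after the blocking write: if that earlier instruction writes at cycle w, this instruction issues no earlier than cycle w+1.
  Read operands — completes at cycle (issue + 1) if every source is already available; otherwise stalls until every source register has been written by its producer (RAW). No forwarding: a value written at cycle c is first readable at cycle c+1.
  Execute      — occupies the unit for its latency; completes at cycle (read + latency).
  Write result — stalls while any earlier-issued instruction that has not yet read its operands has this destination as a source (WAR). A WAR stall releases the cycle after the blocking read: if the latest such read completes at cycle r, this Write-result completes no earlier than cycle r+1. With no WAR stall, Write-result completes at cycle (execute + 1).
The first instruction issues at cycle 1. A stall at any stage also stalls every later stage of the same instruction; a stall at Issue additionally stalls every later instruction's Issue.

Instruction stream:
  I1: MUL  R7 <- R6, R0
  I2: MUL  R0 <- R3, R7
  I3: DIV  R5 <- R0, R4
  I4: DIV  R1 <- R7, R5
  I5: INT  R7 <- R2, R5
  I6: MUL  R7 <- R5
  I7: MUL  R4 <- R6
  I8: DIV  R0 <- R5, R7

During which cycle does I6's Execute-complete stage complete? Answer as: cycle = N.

1) issue 1, read 2, done 6, write 7
2) issue 8, read 9, done 13, write 14  <struct: MUL busy until I1 writes@7>
3) issue 9, read 15, done 23, write 24  <RAW R0: wait I2 write@14>
4) issue 25, read 26, done 34, write 35  <struct: DIV busy until I3 writes@24>
5) issue 26, read 27, done 28, write 29
6) issue 30, read 31, done 35, write 36  <WAW R7: wait I5 write@29>
7) issue 37, read 38, done 42, write 43  <struct: MUL busy until I6 writes@36>
8) issue 38, read 39, done 47, write 48

cycle = 35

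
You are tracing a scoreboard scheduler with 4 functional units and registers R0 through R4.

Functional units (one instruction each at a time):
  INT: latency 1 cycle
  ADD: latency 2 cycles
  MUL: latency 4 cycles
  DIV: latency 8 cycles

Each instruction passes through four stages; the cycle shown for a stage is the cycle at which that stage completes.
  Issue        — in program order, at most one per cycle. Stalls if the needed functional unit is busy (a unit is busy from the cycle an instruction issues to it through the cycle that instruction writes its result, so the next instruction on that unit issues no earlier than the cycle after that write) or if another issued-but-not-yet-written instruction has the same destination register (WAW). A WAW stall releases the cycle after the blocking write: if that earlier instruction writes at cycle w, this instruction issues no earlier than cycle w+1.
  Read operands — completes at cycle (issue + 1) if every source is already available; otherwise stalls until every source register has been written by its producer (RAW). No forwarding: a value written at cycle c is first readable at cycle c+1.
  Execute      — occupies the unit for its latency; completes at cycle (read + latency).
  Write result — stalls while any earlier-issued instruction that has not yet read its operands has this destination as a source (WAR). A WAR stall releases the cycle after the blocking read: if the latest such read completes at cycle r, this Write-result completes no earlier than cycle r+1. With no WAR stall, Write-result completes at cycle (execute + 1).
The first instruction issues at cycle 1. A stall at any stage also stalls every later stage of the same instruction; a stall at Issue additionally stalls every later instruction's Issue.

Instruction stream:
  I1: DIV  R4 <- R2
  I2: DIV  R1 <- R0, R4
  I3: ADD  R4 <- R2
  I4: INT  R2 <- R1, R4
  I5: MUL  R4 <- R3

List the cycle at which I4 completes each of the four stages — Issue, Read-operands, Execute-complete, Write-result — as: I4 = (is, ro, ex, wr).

I4 = (14, 23, 24, 25)

I1: IS=1 RO=2 EX=10 WR=11
I2: IS=12 RO=13 EX=21 WR=22  [struct: DIV busy until I1 writes@11]
I3: IS=13 RO=14 EX=16 WR=17
I4: IS=14 RO=23 EX=24 WR=25  [RAW R1: wait I2 write@22]
I5: IS=18 RO=19 EX=23 WR=24  [WAW R4: wait I3 write@17]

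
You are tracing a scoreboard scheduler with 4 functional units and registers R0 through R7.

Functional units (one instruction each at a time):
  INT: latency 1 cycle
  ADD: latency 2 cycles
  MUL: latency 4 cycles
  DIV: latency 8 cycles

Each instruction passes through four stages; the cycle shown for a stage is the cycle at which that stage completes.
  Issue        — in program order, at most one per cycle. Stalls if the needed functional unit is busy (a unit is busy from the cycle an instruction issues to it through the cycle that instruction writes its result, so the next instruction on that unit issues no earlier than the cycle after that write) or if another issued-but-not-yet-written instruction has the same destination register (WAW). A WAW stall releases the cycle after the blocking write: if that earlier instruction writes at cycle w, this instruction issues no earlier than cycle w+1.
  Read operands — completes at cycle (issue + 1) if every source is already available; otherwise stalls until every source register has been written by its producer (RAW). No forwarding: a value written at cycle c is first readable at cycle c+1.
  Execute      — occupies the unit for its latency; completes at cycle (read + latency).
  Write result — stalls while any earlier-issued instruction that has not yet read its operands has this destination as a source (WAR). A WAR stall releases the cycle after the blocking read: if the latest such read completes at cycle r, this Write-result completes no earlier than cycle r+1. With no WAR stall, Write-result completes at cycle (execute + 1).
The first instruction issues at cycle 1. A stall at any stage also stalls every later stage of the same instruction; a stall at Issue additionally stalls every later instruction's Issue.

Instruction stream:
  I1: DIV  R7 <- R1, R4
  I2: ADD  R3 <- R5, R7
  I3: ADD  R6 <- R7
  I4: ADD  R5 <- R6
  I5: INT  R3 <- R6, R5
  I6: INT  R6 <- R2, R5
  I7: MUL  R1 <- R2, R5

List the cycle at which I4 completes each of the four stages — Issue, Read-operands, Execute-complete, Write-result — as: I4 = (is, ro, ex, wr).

I4 = (21, 22, 24, 25)

cycle 1: issue I1 (DIV)
cycle 2: I1 read-ops · issue I2 (ADD)
cycle 10: I1 finished on DIV
cycle 11: I1→R7
cycle 12: I2 read-ops
cycle 14: I2 finished on ADD
cycle 15: I2→R3
cycle 16: issue I3 (ADD)
cycle 17: I3 read-ops
cycle 19: I3 finished on ADD
cycle 20: I3→R6
cycle 21: issue I4 (ADD)
cycle 22: I4 read-ops · issue I5 (INT)
cycle 24: I4 finished on ADD
cycle 25: I4→R5
cycle 26: I5 read-ops
cycle 27: I5 finished on INT
cycle 28: I5→R3
cycle 29: issue I6 (INT)
cycle 30: I6 read-ops · issue I7 (MUL)
cycle 31: I6 finished on INT · I7 read-ops
cycle 32: I6→R6
cycle 35: I7 finished on MUL
cycle 36: I7→R1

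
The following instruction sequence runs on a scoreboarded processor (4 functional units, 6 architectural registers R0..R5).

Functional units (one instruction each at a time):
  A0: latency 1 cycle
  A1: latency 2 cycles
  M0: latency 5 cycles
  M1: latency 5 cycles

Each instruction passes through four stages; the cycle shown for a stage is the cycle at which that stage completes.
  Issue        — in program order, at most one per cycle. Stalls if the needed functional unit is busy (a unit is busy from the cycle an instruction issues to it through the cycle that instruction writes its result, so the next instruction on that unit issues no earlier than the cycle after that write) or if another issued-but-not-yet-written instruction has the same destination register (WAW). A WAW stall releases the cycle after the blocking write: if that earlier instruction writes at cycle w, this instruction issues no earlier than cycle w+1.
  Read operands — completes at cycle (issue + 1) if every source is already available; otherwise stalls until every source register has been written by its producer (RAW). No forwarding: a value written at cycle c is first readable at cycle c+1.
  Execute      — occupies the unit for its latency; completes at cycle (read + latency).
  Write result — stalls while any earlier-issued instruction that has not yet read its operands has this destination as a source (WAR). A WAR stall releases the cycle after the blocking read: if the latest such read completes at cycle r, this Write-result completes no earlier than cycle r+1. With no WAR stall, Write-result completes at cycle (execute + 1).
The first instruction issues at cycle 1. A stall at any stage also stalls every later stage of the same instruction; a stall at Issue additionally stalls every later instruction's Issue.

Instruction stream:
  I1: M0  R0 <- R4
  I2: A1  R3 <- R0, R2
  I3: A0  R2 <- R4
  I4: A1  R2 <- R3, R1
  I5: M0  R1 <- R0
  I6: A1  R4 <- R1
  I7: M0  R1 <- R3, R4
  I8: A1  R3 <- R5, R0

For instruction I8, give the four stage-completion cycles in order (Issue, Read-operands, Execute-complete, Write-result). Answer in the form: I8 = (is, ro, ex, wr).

  I1 | 1 | 2 | 7 | 8
  I2 | 2 | 9 | 11 | 12   RAW R0: wait I1 write@8
  I3 | 3 | 4 | 5 | 10   WAR R2: wait I2 read@9
  I4 | 13 | 14 | 16 | 17   struct: A1 busy until I2 writes@12
  I5 | 14 | 15 | 20 | 21
  I6 | 18 | 22 | 24 | 25   struct: A1 busy until I4 writes@17 · RAW R1: wait I5 write@21
  I7 | 22 | 26 | 31 | 32   struct: M0 busy until I5 writes@21 · RAW R4: wait I6 write@25
  I8 | 26 | 27 | 29 | 30   struct: A1 busy until I6 writes@25

I8 = (26, 27, 29, 30)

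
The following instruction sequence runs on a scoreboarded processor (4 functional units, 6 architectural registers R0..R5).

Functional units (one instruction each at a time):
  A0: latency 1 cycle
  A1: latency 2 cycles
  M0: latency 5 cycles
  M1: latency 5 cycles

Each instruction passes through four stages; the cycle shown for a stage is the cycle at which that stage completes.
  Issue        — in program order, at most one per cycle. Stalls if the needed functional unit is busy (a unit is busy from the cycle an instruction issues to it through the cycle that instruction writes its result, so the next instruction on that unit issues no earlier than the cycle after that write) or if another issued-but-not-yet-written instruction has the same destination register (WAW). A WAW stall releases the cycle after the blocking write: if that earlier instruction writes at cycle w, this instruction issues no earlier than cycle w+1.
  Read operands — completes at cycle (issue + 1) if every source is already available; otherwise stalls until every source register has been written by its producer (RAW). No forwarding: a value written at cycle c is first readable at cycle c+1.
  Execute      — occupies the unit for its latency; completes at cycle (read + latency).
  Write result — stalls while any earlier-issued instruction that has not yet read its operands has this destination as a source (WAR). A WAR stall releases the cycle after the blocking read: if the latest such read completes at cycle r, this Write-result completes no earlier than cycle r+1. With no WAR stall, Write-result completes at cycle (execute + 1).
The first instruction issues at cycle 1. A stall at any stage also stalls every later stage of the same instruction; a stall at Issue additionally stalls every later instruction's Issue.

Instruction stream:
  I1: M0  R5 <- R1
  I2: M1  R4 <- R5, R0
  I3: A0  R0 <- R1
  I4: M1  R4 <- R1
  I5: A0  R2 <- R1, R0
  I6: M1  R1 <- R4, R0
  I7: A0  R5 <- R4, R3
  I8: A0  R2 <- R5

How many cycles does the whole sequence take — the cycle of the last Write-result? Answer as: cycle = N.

cycle = 32

cycle 1: issue I1 (M0)
cycle 2: I1 read-ops, issue I2 (M1)
cycle 3: issue I3 (A0)
cycle 4: I3 read-ops
cycle 5: I3 finished on A0
cycle 7: I1 finished on M0
cycle 8: I1→R5
cycle 9: I2 read-ops
cycle 10: I3→R0
cycle 14: I2 finished on M1
cycle 15: I2→R4
cycle 16: issue I4 (M1)
cycle 17: I4 read-ops, issue I5 (A0)
cycle 18: I5 read-ops
cycle 19: I5 finished on A0
cycle 20: I5→R2
cycle 22: I4 finished on M1
cycle 23: I4→R4
cycle 24: issue I6 (M1)
cycle 25: I6 read-ops, issue I7 (A0)
cycle 26: I7 read-ops
cycle 27: I7 finished on A0
cycle 28: I7→R5
cycle 29: issue I8 (A0)
cycle 30: I6 finished on M1, I8 read-ops
cycle 31: I6→R1, I8 finished on A0
cycle 32: I8→R2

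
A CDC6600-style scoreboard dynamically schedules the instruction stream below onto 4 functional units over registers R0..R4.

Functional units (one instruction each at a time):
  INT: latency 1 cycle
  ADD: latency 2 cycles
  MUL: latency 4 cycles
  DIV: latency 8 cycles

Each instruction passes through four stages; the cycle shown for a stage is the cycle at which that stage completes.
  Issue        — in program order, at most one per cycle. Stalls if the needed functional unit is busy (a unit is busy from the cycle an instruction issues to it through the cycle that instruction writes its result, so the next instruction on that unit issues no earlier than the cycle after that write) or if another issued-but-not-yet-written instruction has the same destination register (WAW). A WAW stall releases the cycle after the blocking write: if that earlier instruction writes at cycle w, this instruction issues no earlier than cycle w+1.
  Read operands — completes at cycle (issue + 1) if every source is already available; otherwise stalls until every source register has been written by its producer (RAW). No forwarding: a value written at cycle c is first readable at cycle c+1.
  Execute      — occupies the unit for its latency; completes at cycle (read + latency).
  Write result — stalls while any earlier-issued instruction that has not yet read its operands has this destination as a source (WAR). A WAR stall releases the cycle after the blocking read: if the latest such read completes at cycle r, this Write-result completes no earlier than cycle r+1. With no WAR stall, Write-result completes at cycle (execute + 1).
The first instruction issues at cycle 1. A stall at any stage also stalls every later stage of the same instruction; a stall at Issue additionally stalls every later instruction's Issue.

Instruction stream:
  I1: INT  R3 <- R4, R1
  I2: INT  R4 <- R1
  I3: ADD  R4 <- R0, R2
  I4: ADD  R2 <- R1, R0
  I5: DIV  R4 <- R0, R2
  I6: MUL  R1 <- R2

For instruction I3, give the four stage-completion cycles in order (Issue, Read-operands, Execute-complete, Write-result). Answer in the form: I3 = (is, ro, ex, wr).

I3 = (9, 10, 12, 13)

[1] issue I1 (INT)
[2] I1 read-ops
[3] I1 finished on INT
[4] I1→R3
[5] issue I2 (INT)
[6] I2 read-ops
[7] I2 finished on INT
[8] I2→R4
[9] issue I3 (ADD)
[10] I3 read-ops
[12] I3 finished on ADD
[13] I3→R4
[14] issue I4 (ADD)
[15] I4 read-ops · issue I5 (DIV)
[16] issue I6 (MUL)
[17] I4 finished on ADD
[18] I4→R2
[19] I5 read-ops · I6 read-ops
[23] I6 finished on MUL
[24] I6→R1
[27] I5 finished on DIV
[28] I5→R4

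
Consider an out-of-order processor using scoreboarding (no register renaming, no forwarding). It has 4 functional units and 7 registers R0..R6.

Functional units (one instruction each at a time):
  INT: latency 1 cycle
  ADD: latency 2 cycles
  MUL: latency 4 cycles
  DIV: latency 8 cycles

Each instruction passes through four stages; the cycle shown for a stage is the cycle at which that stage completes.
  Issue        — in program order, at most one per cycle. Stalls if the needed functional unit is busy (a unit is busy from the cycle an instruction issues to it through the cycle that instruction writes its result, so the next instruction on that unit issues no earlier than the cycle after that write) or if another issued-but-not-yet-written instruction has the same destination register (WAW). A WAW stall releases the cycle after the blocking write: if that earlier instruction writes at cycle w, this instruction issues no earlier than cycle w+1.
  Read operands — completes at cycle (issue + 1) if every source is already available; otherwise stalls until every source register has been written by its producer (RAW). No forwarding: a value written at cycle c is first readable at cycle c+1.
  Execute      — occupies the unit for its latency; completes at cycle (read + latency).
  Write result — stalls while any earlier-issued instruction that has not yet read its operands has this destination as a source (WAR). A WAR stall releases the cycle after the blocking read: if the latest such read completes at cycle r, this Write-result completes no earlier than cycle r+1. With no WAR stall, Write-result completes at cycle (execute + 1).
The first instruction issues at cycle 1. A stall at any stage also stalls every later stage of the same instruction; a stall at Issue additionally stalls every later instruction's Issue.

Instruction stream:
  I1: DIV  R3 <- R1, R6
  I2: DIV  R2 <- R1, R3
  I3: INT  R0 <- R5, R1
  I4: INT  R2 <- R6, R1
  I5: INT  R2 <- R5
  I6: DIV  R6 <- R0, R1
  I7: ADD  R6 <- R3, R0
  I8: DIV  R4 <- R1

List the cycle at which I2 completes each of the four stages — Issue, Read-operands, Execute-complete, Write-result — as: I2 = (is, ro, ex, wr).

I2 = (12, 13, 21, 22)

c1: issue I1 (DIV)
c2: I1 read-ops
c10: I1 finished on DIV
c11: I1→R3
c12: issue I2 (DIV)
c13: I2 read-ops · issue I3 (INT)
c14: I3 read-ops
c15: I3 finished on INT
c16: I3→R0
c21: I2 finished on DIV
c22: I2→R2
c23: issue I4 (INT)
c24: I4 read-ops
c25: I4 finished on INT
c26: I4→R2
c27: issue I5 (INT)
c28: I5 read-ops · issue I6 (DIV)
c29: I5 finished on INT · I6 read-ops
c30: I5→R2
c37: I6 finished on DIV
c38: I6→R6
c39: issue I7 (ADD)
c40: I7 read-ops · issue I8 (DIV)
c41: I8 read-ops
c42: I7 finished on ADD
c43: I7→R6
c49: I8 finished on DIV
c50: I8→R4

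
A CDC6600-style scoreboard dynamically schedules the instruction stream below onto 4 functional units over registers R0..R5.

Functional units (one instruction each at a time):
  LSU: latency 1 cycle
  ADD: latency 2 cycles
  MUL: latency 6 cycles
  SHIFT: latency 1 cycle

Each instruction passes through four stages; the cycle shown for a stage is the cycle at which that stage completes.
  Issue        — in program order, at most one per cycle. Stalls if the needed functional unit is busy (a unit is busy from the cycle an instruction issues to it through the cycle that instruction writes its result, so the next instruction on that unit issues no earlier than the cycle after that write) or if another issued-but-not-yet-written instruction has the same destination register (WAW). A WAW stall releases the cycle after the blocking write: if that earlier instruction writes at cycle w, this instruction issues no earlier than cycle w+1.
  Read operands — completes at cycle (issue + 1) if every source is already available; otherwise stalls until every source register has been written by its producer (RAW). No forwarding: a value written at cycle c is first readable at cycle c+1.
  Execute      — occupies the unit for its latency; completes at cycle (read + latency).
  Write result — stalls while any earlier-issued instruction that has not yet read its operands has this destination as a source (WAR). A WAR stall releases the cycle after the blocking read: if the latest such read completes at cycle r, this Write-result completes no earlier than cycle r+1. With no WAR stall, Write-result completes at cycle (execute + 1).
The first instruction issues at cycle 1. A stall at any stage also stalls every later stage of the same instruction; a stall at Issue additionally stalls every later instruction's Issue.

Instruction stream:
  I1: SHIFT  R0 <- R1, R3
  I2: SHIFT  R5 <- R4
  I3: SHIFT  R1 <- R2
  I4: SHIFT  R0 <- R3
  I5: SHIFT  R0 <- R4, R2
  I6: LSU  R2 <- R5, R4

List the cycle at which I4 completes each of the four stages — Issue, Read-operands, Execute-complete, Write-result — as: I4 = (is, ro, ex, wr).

cycle 1: I1 issues→SHIFT
cycle 2: I1 reads
cycle 3: I1 exec-done
cycle 4: I1 writes R0
cycle 5: I2 issues→SHIFT
cycle 6: I2 reads
cycle 7: I2 exec-done
cycle 8: I2 writes R5
cycle 9: I3 issues→SHIFT
cycle 10: I3 reads
cycle 11: I3 exec-done
cycle 12: I3 writes R1
cycle 13: I4 issues→SHIFT
cycle 14: I4 reads
cycle 15: I4 exec-done
cycle 16: I4 writes R0
cycle 17: I5 issues→SHIFT
cycle 18: I5 reads, I6 issues→LSU
cycle 19: I5 exec-done, I6 reads
cycle 20: I5 writes R0, I6 exec-done
cycle 21: I6 writes R2

I4 = (13, 14, 15, 16)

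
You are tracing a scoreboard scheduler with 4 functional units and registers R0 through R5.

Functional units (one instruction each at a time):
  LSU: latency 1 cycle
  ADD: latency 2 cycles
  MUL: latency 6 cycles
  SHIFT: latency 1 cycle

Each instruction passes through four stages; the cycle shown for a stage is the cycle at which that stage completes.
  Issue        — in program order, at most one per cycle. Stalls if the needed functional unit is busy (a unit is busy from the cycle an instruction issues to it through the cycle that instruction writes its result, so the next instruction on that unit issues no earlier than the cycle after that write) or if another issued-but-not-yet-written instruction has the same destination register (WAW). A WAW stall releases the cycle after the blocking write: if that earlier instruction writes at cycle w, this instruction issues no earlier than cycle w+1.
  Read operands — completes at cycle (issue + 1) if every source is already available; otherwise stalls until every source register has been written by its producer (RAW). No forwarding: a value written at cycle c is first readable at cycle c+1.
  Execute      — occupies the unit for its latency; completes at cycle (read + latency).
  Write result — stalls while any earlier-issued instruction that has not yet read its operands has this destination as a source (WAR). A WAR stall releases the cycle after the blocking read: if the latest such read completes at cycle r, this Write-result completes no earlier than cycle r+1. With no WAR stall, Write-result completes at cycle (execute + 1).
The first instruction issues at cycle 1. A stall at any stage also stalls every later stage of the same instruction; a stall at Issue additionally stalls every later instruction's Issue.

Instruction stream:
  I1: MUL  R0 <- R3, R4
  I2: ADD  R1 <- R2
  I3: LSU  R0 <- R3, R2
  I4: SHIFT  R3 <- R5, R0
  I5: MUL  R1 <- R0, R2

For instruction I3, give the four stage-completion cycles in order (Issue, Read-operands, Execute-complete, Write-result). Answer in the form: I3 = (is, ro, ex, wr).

I3 = (10, 11, 12, 13)

1) issue 1, read 2, done 8, write 9
2) issue 2, read 3, done 5, write 6
3) issue 10, read 11, done 12, write 13  <WAW R0: wait I1 write@9>
4) issue 11, read 14, done 15, write 16  <RAW R0: wait I3 write@13>
5) issue 12, read 14, done 20, write 21  <RAW R0: wait I3 write@13>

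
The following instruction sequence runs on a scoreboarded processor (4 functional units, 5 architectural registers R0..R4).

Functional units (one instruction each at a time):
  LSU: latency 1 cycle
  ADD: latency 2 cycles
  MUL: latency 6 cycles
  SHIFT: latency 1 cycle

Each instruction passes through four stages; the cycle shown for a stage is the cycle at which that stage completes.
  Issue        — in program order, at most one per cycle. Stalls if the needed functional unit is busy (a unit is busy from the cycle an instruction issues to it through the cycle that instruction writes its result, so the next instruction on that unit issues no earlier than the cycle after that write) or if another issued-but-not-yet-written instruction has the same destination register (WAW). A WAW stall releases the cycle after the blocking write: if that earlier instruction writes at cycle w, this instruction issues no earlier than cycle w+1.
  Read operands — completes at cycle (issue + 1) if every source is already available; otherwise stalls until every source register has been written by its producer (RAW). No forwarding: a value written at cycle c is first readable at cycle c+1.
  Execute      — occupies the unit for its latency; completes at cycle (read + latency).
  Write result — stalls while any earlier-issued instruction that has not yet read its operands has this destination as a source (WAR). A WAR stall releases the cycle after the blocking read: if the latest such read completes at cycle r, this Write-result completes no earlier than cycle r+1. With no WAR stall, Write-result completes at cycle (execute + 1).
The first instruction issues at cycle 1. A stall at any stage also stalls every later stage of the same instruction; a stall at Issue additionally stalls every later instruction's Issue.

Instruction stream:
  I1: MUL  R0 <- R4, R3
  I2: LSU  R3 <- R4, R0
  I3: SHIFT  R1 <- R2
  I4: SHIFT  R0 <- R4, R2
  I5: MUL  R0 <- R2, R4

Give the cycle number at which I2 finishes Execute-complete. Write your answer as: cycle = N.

1) issue 1, read 2, done 8, write 9
2) issue 2, read 10, done 11, write 12  <RAW R0: wait I1 write@9>
3) issue 3, read 4, done 5, write 6
4) issue 10, read 11, done 12, write 13  <WAW R0: wait I1 write@9>
5) issue 14, read 15, done 21, write 22  <WAW R0: wait I4 write@13>

cycle = 11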